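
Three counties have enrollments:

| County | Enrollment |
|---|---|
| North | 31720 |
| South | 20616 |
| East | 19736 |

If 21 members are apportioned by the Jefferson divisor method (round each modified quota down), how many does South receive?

6

Standard divisor 72072/21 ≈ 3432; standard quotas: North 9.242, South 6.007, East 5.751.
Rounding down gives 9, 6, 5 = 20 seats, so the divisor must be adjusted.
With modified divisor 3200: modified quotas North 9.912, South 6.442, East 6.168.
Rounding down: North 9, South 6, East 6 (total 21).
South receives 6.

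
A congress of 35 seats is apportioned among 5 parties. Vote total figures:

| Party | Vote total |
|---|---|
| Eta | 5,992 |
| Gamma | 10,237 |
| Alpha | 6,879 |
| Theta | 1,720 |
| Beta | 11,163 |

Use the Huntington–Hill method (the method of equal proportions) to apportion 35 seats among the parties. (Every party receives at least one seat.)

Eta 6, Gamma 10, Alpha 6, Theta 2, Beta 11

With divisor 1063: modified quotas Eta 5.637, Gamma 9.630, Alpha 6.471, Theta 1.618, Beta 10.501.
Geometric-mean thresholds: Eta √(5·6)=5.477, Gamma √(9·10)=9.487, Alpha √(6·7)=6.481, Theta √(1·2)=1.414, Beta √(10·11)=10.488.
Each quota rounded against its threshold gives Eta 6, Gamma 10, Alpha 6, Theta 2, Beta 11 (total 35).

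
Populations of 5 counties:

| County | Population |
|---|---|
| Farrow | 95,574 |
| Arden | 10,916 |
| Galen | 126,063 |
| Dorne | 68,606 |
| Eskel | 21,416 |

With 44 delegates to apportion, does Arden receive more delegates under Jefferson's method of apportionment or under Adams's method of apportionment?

Adams

Jefferson: Farrow 13, Arden 1, Galen 18, Dorne 9, Eskel 3.
Adams: Farrow 13, Arden 2, Galen 17, Dorne 9, Eskel 3.
Arden gets 1 under Jefferson and 2 under Adams.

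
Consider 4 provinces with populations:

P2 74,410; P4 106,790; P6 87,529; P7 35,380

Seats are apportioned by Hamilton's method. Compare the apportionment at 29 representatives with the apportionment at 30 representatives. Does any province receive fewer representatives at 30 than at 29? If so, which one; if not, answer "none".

At 29 seats: P2 7, P4 10, P6 8, P7 4.
At 30 seats: P2 7, P4 11, P6 9, P7 3.
P7 drops from 4 to 3.

P7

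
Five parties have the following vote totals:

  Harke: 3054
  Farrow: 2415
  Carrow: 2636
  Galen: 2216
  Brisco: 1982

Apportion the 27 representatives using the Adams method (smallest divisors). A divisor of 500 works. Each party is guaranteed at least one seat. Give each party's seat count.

Harke 7, Farrow 5, Carrow 6, Galen 5, Brisco 4

With modified divisor 500: modified quotas Harke 6.108, Farrow 4.830, Carrow 5.272, Galen 4.432, Brisco 3.964.
Rounding up: Harke 7, Farrow 5, Carrow 6, Galen 5, Brisco 4 (total 27).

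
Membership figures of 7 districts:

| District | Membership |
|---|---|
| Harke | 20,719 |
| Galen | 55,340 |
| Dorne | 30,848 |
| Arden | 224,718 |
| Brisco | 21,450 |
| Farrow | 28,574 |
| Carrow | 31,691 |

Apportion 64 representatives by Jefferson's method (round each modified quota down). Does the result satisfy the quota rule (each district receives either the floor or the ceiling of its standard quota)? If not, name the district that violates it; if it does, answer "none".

Standard quotas: Harke 3.208, Galen 8.569, Dorne 4.776, Arden 34.794, Brisco 3.321, Farrow 4.424, Carrow 4.907.
Jefferson allocation: Harke 3, Galen 8, Dorne 5, Arden 36, Brisco 3, Farrow 4, Carrow 5.
Arden has quota 34.794 (lower 34, upper 35) but receives 36 — outside the quota interval.

Arden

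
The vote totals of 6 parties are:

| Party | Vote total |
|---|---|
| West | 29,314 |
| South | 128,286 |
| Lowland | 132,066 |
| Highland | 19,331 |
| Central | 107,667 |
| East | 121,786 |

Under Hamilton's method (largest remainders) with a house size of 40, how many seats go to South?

Total 538450; standard divisor 538450/40 ≈ 13461.25.
Standard quotas: West 2.1777, South 9.5300, Lowland 9.8108, Highland 1.4360, Central 7.9983, East 9.0472.
Lower quotas: West 2, South 9, Lowland 9, Highland 1, Central 7, East 9 (sum 37, leaving 3 seats).
Remainders in descending order: Central 0.9983, Lowland 0.8108, South 0.5300, Highland 0.4360, West 0.1777, East 0.0472.
The surplus seats go to Central, Lowland, South.
South receives 10.

10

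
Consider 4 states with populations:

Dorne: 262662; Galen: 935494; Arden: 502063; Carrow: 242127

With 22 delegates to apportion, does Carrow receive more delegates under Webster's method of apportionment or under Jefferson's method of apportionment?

Webster

Webster: Dorne 3, Galen 10, Arden 6, Carrow 3.
Jefferson: Dorne 3, Galen 11, Arden 6, Carrow 2.
Carrow gets 3 under Webster and 2 under Jefferson.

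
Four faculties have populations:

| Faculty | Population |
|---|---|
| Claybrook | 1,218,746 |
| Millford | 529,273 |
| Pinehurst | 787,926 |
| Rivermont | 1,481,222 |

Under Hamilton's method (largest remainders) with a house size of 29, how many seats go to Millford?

4

Total 4017167; standard divisor 4017167/29 = 138523.
Standard quotas: Claybrook 8.7981, Millford 3.8208, Pinehurst 5.6881, Rivermont 10.6930.
Lower quotas: Claybrook 8, Millford 3, Pinehurst 5, Rivermont 10 (sum 26, leaving 3 seats).
Remainders in descending order: Millford 0.8208, Claybrook 0.7981, Rivermont 0.6930, Pinehurst 0.6881.
The surplus seats go to Millford, Claybrook, Rivermont.
Millford receives 4.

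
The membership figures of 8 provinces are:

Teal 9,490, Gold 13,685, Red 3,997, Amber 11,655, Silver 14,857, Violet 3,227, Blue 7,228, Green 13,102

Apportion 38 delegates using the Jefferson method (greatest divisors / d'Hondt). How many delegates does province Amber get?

6

Standard divisor 77241/38 ≈ 2032.658; standard quotas: Teal 4.669, Gold 6.733, Red 1.966, Amber 5.734, Silver 7.309, Violet 1.588, Blue 3.556, Green 6.446.
Rounding down gives 4, 6, 1, 5, 7, 1, 3, 6 = 33 seats, so the divisor must be adjusted.
With modified divisor 1864: modified quotas Teal 5.091, Gold 7.342, Red 2.144, Amber 6.253, Silver 7.970, Violet 1.731, Blue 3.878, Green 7.029.
Rounding down: Teal 5, Gold 7, Red 2, Amber 6, Silver 7, Violet 1, Blue 3, Green 7 (total 38).
Amber receives 6.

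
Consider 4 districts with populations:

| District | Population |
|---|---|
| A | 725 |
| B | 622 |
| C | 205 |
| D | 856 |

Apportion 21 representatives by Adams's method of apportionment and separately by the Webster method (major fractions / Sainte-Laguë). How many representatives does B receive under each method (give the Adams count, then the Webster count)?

6 and 5

Adams: A 6, B 6, C 2, D 7.
Webster: A 6, B 5, C 2, D 8.
B gets 6 under Adams and 5 under Webster.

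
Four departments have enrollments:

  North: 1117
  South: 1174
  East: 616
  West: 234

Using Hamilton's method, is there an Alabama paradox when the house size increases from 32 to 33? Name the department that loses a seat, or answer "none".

At 32 seats: North 11, South 12, East 6, West 3.
At 33 seats: North 12, South 12, East 7, West 2.
West drops from 3 to 2.

West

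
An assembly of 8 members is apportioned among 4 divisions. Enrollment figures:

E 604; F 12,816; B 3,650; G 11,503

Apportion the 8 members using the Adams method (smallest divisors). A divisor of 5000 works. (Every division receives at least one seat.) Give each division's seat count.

With modified divisor 5000: modified quotas E 0.121, F 2.563, B 0.730, G 2.301.
Rounding up: E 1, F 3, B 1, G 3 (total 8).

E: 1, F: 3, B: 1, G: 3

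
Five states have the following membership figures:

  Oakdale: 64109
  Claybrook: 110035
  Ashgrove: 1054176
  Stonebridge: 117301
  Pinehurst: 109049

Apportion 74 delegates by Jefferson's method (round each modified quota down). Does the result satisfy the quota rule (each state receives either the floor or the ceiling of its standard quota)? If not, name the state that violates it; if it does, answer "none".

Standard quotas: Oakdale 3.261, Claybrook 5.598, Ashgrove 53.627, Stonebridge 5.967, Pinehurst 5.547.
Jefferson allocation: Oakdale 3, Claybrook 5, Ashgrove 55, Stonebridge 6, Pinehurst 5.
Ashgrove has quota 53.627 (lower 53, upper 54) but receives 55 — outside the quota interval.

Ashgrove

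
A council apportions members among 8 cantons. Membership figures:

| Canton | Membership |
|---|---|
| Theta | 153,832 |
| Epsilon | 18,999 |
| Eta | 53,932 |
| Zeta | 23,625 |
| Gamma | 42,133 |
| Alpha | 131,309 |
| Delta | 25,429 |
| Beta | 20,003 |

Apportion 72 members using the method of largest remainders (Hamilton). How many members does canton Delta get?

The standard divisor is 469262/72 ≈ 6517.528.
Standard quotas: Theta 23.6028, Epsilon 2.9151, Eta 8.2749, Zeta 3.6248, Gamma 6.4646, Alpha 20.1471, Delta 3.9016, Beta 3.0691.
Lower quotas: Theta 23, Epsilon 2, Eta 8, Zeta 3, Gamma 6, Alpha 20, Delta 3, Beta 3 (sum 68, leaving 4 seats).
Remainders in descending order: Epsilon 0.9151, Delta 0.9016, Zeta 0.6248, Theta 0.6028, Gamma 0.4646, Eta 0.2749, Alpha 0.1471, Beta 0.0691.
Largest remainders: Epsilon, Delta, Zeta, Theta receive the extra seats.
Delta receives 4.

4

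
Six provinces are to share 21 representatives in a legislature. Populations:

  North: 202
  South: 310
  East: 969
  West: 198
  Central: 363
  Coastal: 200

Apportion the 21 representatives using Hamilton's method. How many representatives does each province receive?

North: 2, South: 3, East: 9, West: 2, Central: 3, Coastal: 2

Standard divisor: 2242 ÷ 21 ≈ 106.762.
Standard quotas: North 1.892, South 2.904, East 9.076, West 1.855, Central 3.400, Coastal 1.873.
Lower quotas: North 1, South 2, East 9, West 1, Central 3, Coastal 1 (sum 17, leaving 4 seats).
Remainders in descending order: South 0.904, North 0.892, Coastal 0.873, West 0.855, Central 0.400, East 0.076.
Largest remainders: South, North, Coastal, West receive the extra seats.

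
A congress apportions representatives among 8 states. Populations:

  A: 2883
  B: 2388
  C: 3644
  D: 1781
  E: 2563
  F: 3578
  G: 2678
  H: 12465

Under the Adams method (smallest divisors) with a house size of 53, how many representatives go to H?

20

Standard divisor 31980/53 ≈ 603.396; standard quotas: A 4.778, B 3.958, C 6.039, D 2.952, E 4.248, F 5.930, G 4.438, H 20.658.
Rounding up gives 5, 4, 7, 3, 5, 6, 5, 21 = 56 seats, so the divisor must be adjusted.
With modified divisor 650: modified quotas A 4.435, B 3.674, C 5.606, D 2.740, E 3.943, F 5.505, G 4.120, H 19.177.
Rounding up: A 5, B 4, C 6, D 3, E 4, F 6, G 5, H 20 (total 53).
H receives 20.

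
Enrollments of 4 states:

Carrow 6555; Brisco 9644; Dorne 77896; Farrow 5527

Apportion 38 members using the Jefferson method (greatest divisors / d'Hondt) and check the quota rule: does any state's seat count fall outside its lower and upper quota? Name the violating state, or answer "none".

Dorne

Standard quotas: Carrow 2.500, Brisco 3.679, Dorne 29.713, Farrow 2.108.
Jefferson allocation: Carrow 2, Brisco 3, Dorne 31, Farrow 2.
Dorne has quota 29.713 (lower 29, upper 30) but receives 31 — outside the quota interval.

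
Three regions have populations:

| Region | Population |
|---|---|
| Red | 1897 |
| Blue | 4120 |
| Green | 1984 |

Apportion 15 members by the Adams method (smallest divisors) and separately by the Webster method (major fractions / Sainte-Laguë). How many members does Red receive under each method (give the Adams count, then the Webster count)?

4 and 3

Adams: Red 4, Blue 7, Green 4.
Webster: Red 3, Blue 8, Green 4.
Red gets 4 under Adams and 3 under Webster.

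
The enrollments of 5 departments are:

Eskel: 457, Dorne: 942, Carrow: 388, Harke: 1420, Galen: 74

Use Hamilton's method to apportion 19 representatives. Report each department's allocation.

Standard divisor: 3281 ÷ 19 ≈ 172.684.
Standard quotas: Eskel 2.646, Dorne 5.455, Carrow 2.247, Harke 8.223, Galen 0.429.
Lower quotas: Eskel 2, Dorne 5, Carrow 2, Harke 8, Galen 0 (sum 17, leaving 2 seats).
Remainders in descending order: Eskel 0.646, Dorne 0.455, Galen 0.429, Carrow 0.247, Harke 0.223.
Largest remainders: Eskel, Dorne receive the extra seats.

Eskel 3; Dorne 6; Carrow 2; Harke 8; Galen 0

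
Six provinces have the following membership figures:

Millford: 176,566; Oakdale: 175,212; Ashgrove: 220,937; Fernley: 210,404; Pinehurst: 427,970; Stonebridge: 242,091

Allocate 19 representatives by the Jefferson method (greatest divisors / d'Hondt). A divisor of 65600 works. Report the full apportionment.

With modified divisor 65600: modified quotas Millford 2.692, Oakdale 2.671, Ashgrove 3.368, Fernley 3.207, Pinehurst 6.524, Stonebridge 3.690.
Rounding down: Millford 2, Oakdale 2, Ashgrove 3, Fernley 3, Pinehurst 6, Stonebridge 3 (total 19).

Millford 2; Oakdale 2; Ashgrove 3; Fernley 3; Pinehurst 6; Stonebridge 3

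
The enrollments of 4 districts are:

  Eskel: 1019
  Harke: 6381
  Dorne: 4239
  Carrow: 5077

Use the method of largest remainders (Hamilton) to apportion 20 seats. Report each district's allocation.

The standard divisor is 16716/20 ≈ 835.8.
Standard quotas: Eskel 1.2192, Harke 7.6346, Dorne 5.0718, Carrow 6.0744.
Lower quotas: Eskel 1, Harke 7, Dorne 5, Carrow 6 (sum 19, leaving 1 seat).
Remainders in descending order: Harke 0.6346, Eskel 0.2192, Carrow 0.0744, Dorne 0.0718.
Largest remainder: Harke receives the extra seat.

Eskel 1, Harke 8, Dorne 5, Carrow 6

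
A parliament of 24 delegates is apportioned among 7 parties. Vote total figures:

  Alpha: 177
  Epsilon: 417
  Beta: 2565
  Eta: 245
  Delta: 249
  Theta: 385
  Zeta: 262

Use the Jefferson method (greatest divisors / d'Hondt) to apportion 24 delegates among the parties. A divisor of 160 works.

With modified divisor 160: modified quotas Alpha 1.106, Epsilon 2.606, Beta 16.031, Eta 1.531, Delta 1.556, Theta 2.406, Zeta 1.637.
Rounding down: Alpha 1, Epsilon 2, Beta 16, Eta 1, Delta 1, Theta 2, Zeta 1 (total 24).

Alpha 1, Epsilon 2, Beta 16, Eta 1, Delta 1, Theta 2, Zeta 1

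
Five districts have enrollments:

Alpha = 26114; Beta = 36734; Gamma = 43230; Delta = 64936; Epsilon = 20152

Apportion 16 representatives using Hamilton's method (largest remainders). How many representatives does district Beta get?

Total 191166; standard divisor 191166/16 ≈ 11947.875.
Standard quotas: Alpha 2.1857, Beta 3.0745, Gamma 3.6182, Delta 5.4349, Epsilon 1.6867.
Lower quotas: Alpha 2, Beta 3, Gamma 3, Delta 5, Epsilon 1 (sum 14, leaving 2 seats).
Remainders in descending order: Epsilon 0.6867, Gamma 0.6182, Delta 0.4349, Alpha 0.1857, Beta 0.0745.
The surplus seats go to Epsilon, Gamma.
Beta receives 3.

3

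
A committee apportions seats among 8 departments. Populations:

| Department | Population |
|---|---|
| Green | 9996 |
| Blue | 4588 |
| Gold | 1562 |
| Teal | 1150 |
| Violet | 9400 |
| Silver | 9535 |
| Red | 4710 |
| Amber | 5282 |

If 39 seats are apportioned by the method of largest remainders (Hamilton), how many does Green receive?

8

Total 46223; standard divisor 46223/39 ≈ 1185.205.
Standard quotas: Green 8.4340, Blue 3.8711, Gold 1.3179, Teal 0.9703, Violet 7.9311, Silver 8.0450, Red 3.9740, Amber 4.4566.
Lower quotas: Green 8, Blue 3, Gold 1, Teal 0, Violet 7, Silver 8, Red 3, Amber 4 (sum 34, leaving 5 seats).
Remainders in descending order: Red 0.9740, Teal 0.9703, Violet 0.9311, Blue 0.8711, Amber 0.4566, Green 0.4340, Gold 0.3179, Silver 0.0450.
The surplus seats go to Red, Teal, Violet, Blue, Amber.
Green receives 8.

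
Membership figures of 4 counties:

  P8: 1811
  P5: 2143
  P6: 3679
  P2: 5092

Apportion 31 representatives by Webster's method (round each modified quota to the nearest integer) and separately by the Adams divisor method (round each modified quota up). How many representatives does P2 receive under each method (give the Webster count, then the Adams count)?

13 and 12

Webster: P8 4, P5 5, P6 9, P2 13.
Adams: P8 5, P5 5, P6 9, P2 12.
P2 gets 13 under Webster and 12 under Adams.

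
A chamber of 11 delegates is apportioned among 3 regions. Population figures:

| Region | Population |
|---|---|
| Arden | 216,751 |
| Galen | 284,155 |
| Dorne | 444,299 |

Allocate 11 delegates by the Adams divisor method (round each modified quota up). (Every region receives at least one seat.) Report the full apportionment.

Arden 3, Galen 3, Dorne 5

Standard divisor 945205/11 ≈ 85927.727; standard quotas: Arden 2.522, Galen 3.307, Dorne 5.171.
Rounding up gives 3, 4, 6 = 13 seats, so the divisor must be adjusted.
With modified divisor 101500: modified quotas Arden 2.135, Galen 2.800, Dorne 4.377.
Rounding up: Arden 3, Galen 3, Dorne 5 (total 11).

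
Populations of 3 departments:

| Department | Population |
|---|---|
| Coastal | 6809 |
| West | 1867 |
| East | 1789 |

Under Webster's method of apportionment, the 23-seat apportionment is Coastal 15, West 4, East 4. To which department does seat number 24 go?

Priority for the next seat is population ÷ (current seats + 0.5).
Priorities: Coastal 439.290, West 414.889, East 397.556.
Highest priority: Coastal.

Coastal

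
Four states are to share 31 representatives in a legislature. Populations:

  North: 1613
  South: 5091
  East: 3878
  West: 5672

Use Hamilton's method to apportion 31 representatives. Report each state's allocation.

Total 16254; standard divisor 16254/31 ≈ 524.323.
Standard quotas: North 3.0764, South 9.7097, East 7.3962, West 10.8178.
Lower quotas: North 3, South 9, East 7, West 10 (sum 29, leaving 2 seats).
Remainders in descending order: West 0.8178, South 0.7097, East 0.3962, North 0.0764.
Largest remainders: West, South receive the extra seats.

North 3, South 10, East 7, West 11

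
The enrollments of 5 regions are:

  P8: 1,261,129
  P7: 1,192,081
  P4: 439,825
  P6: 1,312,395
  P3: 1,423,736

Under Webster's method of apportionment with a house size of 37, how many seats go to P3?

Standard divisor 5629166/37 ≈ 152139.622; standard quotas: P8 8.289, P7 7.835, P4 2.891, P6 8.626, P3 9.358.
Rounding to the nearest integer gives P8 8, P7 8, P4 3, P6 9, P3 9 — total 37, matching the house size, so no adjustment is needed.
P3 receives 9.

9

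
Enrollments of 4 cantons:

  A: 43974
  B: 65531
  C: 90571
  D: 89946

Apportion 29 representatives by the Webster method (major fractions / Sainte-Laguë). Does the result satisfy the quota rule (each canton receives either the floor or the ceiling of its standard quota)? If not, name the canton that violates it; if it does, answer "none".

none

Standard quotas: A 4.397, B 6.553, C 9.056, D 8.994.
Webster allocation: A 4, B 7, C 9, D 9.
Every allocation lies between the lower and upper quota.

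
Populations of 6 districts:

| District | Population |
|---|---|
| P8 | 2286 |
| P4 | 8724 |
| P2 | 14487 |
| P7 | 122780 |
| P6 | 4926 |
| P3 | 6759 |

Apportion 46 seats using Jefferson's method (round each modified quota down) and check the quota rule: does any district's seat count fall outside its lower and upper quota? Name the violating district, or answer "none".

P7

Standard quotas: P8 0.657, P4 2.509, P2 4.166, P7 35.308, P6 1.417, P3 1.944.
Jefferson allocation: P8 0, P4 2, P2 4, P7 37, P6 1, P3 2.
P7 has quota 35.308 (lower 35, upper 36) but receives 37 — outside the quota interval.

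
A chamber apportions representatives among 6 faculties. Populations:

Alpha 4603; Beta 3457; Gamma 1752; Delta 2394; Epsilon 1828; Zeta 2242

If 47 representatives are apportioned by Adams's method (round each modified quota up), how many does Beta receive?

10

Standard divisor 16276/47 ≈ 346.298; standard quotas: Alpha 13.292, Beta 9.983, Gamma 5.059, Delta 6.913, Epsilon 5.279, Zeta 6.474.
Rounding up gives 14, 10, 6, 7, 6, 7 = 50 seats, so the divisor must be adjusted.
With modified divisor 370: modified quotas Alpha 12.441, Beta 9.343, Gamma 4.735, Delta 6.470, Epsilon 4.941, Zeta 6.059.
Rounding up: Alpha 13, Beta 10, Gamma 5, Delta 7, Epsilon 5, Zeta 7 (total 47).
Beta receives 10.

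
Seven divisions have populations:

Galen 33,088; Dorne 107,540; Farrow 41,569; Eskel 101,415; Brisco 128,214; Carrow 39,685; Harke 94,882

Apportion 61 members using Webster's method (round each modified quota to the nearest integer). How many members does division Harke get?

11

Standard divisor 546393/61 ≈ 8957.262; standard quotas: Galen 3.694, Dorne 12.006, Farrow 4.641, Eskel 11.322, Brisco 14.314, Carrow 4.430, Harke 10.593.
Rounding to the nearest integer gives Galen 4, Dorne 12, Farrow 5, Eskel 11, Brisco 14, Carrow 4, Harke 11 — total 61, matching the house size, so no adjustment is needed.
Harke receives 11.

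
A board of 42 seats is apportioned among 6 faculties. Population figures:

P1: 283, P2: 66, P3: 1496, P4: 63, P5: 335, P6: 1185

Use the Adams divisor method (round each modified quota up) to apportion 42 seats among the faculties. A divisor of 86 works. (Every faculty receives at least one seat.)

With modified divisor 86: modified quotas P1 3.291, P2 0.767, P3 17.395, P4 0.733, P5 3.895, P6 13.779.
Rounding up: P1 4, P2 1, P3 18, P4 1, P5 4, P6 14 (total 42).

P1 4, P2 1, P3 18, P4 1, P5 4, P6 14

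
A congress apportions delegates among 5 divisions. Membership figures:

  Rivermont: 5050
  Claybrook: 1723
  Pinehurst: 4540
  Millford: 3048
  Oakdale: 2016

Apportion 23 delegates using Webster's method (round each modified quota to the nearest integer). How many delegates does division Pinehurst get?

Standard divisor 16377/23 ≈ 712.043; standard quotas: Rivermont 7.092, Claybrook 2.420, Pinehurst 6.376, Millford 4.281, Oakdale 2.831.
Rounding to the nearest integer gives 7, 2, 6, 4, 3 = 22 seats, so the divisor must be adjusted.
With modified divisor 695.68: modified quotas Rivermont 7.259, Claybrook 2.477, Pinehurst 6.526, Millford 4.381, Oakdale 2.898.
Rounding to the nearest integer: Rivermont 7, Claybrook 2, Pinehurst 7, Millford 4, Oakdale 3 (total 23).
Pinehurst receives 7.

7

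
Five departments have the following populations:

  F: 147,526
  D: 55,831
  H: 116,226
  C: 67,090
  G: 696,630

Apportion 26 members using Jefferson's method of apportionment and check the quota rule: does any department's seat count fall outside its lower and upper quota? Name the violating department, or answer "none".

Standard quotas: F 3.541, D 1.340, H 2.790, C 1.610, G 16.720.
Jefferson allocation: F 3, D 1, H 3, C 1, G 18.
G has quota 16.720 (lower 16, upper 17) but receives 18 — outside the quota interval.

G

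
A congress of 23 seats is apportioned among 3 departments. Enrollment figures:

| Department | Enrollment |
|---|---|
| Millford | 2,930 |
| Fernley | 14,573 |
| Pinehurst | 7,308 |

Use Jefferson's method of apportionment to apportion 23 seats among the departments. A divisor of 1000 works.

Millford 2, Fernley 14, Pinehurst 7

With modified divisor 1000: modified quotas Millford 2.930, Fernley 14.573, Pinehurst 7.308.
Rounding down: Millford 2, Fernley 14, Pinehurst 7 (total 23).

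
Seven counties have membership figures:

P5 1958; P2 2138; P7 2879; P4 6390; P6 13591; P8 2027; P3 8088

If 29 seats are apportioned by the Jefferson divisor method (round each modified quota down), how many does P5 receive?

1

Standard divisor 37071/29 ≈ 1278.31; standard quotas: P5 1.532, P2 1.673, P7 2.252, P4 4.999, P6 10.632, P8 1.586, P3 6.327.
Rounding down gives 1, 1, 2, 4, 10, 1, 6 = 25 seats, so the divisor must be adjusted.
With modified divisor 1100: modified quotas P5 1.780, P2 1.944, P7 2.617, P4 5.809, P6 12.355, P8 1.843, P3 7.353.
Rounding down: P5 1, P2 1, P7 2, P4 5, P6 12, P8 1, P3 7 (total 29).
P5 receives 1.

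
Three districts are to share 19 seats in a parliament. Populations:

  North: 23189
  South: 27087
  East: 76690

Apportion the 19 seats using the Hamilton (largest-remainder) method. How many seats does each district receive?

North 3, South 4, East 12

Total 126966; standard divisor 126966/19 ≈ 6682.421.
Standard quotas: North 3.4701, South 4.0535, East 11.4764.
Lower quotas: North 3, South 4, East 11 (sum 18, leaving 1 seat).
Remainders in descending order: East 0.4764, North 0.4701, South 0.0535.
The surplus seat goes to East.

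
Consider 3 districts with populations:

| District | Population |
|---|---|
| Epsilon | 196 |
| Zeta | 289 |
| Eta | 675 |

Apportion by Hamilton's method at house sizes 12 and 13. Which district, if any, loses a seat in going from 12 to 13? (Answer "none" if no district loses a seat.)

none

At 12 seats: Epsilon 2, Zeta 3, Eta 7.
At 13 seats: Epsilon 2, Zeta 3, Eta 8.
No district's allocation decreased.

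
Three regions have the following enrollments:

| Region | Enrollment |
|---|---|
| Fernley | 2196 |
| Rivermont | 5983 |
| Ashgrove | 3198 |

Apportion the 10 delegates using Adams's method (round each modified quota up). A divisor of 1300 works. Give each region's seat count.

Fernley 2, Rivermont 5, Ashgrove 3

With modified divisor 1300: modified quotas Fernley 1.689, Rivermont 4.602, Ashgrove 2.460.
Rounding up: Fernley 2, Rivermont 5, Ashgrove 3 (total 10).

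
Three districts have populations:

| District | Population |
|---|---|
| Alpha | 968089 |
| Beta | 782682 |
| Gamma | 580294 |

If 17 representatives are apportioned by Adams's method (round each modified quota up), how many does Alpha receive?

Standard divisor 2331065/17 ≈ 137121.471; standard quotas: Alpha 7.060, Beta 5.708, Gamma 4.232.
Rounding up gives 8, 6, 5 = 19 seats, so the divisor must be adjusted.
With modified divisor 150800: modified quotas Alpha 6.420, Beta 5.190, Gamma 3.848.
Rounding up: Alpha 7, Beta 6, Gamma 4 (total 17).
Alpha receives 7.

7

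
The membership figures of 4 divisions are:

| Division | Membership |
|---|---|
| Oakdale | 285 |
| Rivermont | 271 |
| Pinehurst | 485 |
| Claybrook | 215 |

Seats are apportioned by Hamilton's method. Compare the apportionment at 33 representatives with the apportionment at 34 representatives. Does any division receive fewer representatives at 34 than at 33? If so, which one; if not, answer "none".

At 33 seats: Oakdale 7, Rivermont 7, Pinehurst 13, Claybrook 6.
At 34 seats: Oakdale 8, Rivermont 7, Pinehurst 13, Claybrook 6.
No division's allocation decreased.

none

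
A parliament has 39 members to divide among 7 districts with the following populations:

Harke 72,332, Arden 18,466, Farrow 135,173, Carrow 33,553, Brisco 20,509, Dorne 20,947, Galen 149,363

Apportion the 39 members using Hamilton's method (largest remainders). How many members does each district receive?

Total 450343; standard divisor 450343/39 ≈ 11547.256.
Standard quotas: Harke 6.2640, Arden 1.5992, Farrow 11.7061, Carrow 2.9057, Brisco 1.7761, Dorne 1.8140, Galen 12.9349.
Lower quotas: Harke 6, Arden 1, Farrow 11, Carrow 2, Brisco 1, Dorne 1, Galen 12 (sum 34, leaving 5 seats).
Remainders in descending order: Galen 0.9349, Carrow 0.9057, Dorne 0.8140, Brisco 0.7761, Farrow 0.7061, Arden 0.5992, Harke 0.2640.
Largest remainders: Galen, Carrow, Dorne, Brisco, Farrow receive the extra seats.

Harke 6, Arden 1, Farrow 12, Carrow 3, Brisco 2, Dorne 2, Galen 13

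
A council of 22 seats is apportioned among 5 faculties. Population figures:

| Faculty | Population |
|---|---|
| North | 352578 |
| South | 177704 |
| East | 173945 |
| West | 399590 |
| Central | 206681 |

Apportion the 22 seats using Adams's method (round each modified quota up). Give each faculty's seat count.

Standard divisor 1310498/22 ≈ 59568.091; standard quotas: North 5.919, South 2.983, East 2.920, West 6.708, Central 3.470.
Rounding up gives 6, 3, 3, 7, 4 = 23 seats, so the divisor must be adjusted.
With modified divisor 67700: modified quotas North 5.208, South 2.625, East 2.569, West 5.902, Central 3.053.
Rounding up: North 6, South 3, East 3, West 6, Central 4 (total 22).

North=6; South=3; East=3; West=6; Central=4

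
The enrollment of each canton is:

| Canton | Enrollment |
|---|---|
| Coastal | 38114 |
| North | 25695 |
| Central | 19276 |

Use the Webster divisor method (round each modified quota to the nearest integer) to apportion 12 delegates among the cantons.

Coastal 5, North 4, Central 3

Standard divisor 83085/12 ≈ 6923.75; standard quotas: Coastal 5.505, North 3.711, Central 2.784.
Rounding to the nearest integer gives 6, 4, 3 = 13 seats, so the divisor must be adjusted.
With modified divisor 7100: modified quotas Coastal 5.368, North 3.619, Central 2.715.
Rounding to the nearest integer: Coastal 5, North 4, Central 3 (total 12).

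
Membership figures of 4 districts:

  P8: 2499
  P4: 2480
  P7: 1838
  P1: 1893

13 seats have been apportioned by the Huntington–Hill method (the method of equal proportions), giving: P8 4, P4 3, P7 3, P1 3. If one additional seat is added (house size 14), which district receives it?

P4

Priority for the next seat is population ÷ (√(s·(s+1))).
Priorities: P8 558.793, P4 715.914, P7 530.585, P1 546.462.
Highest priority: P4.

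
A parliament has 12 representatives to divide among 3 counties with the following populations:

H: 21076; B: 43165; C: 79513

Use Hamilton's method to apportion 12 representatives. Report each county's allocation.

H: 2, B: 3, C: 7

The standard divisor is 143754/12 ≈ 11979.5.
Standard quotas: H 1.7593, B 3.6032, C 6.6374.
Lower quotas: H 1, B 3, C 6 (sum 10, leaving 2 seats).
Remainders in descending order: H 0.7593, C 0.6374, B 0.6032.
Largest remainders: H, C receive the extra seats.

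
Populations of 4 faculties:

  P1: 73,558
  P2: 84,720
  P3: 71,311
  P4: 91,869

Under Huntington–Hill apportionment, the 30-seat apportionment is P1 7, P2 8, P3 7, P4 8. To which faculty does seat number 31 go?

P4

Priority for the next seat is population ÷ (√(s·(s+1))).
Priorities: P1 9829.601, P2 9984.348, P3 9529.333, P4 10826.865.
Highest priority: P4.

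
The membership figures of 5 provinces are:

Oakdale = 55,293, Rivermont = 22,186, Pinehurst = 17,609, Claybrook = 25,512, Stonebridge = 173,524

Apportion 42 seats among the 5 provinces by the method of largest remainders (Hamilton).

Standard divisor: 294124 ÷ 42 ≈ 7002.952.
Standard quotas: Oakdale 7.8957, Rivermont 3.1681, Pinehurst 2.5145, Claybrook 3.6430, Stonebridge 24.7787.
Lower quotas: Oakdale 7, Rivermont 3, Pinehurst 2, Claybrook 3, Stonebridge 24 (sum 39, leaving 3 seats).
Remainders in descending order: Oakdale 0.8957, Stonebridge 0.7787, Claybrook 0.6430, Pinehurst 0.5145, Rivermont 0.1681.
Largest remainders: Oakdale, Stonebridge, Claybrook receive the extra seats.

Oakdale 8, Rivermont 3, Pinehurst 2, Claybrook 4, Stonebridge 25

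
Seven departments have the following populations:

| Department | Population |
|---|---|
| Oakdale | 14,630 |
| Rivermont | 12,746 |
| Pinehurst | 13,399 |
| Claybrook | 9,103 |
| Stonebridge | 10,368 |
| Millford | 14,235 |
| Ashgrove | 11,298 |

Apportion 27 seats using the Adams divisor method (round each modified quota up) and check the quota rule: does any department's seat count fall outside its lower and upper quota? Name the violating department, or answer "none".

none

Standard quotas: Oakdale 4.605, Rivermont 4.012, Pinehurst 4.218, Claybrook 2.865, Stonebridge 3.263, Millford 4.481, Ashgrove 3.556.
Adams allocation: Oakdale 5, Rivermont 4, Pinehurst 4, Claybrook 3, Stonebridge 3, Millford 4, Ashgrove 4.
Every allocation lies between the lower and upper quota.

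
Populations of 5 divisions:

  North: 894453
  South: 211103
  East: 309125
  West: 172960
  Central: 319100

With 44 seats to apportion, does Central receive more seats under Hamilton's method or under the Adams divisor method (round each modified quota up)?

Adams

Hamilton: North 21, South 5, East 7, West 4, Central 7.
Adams: North 20, South 5, East 7, West 4, Central 8.
Central gets 7 under Hamilton and 8 under Adams.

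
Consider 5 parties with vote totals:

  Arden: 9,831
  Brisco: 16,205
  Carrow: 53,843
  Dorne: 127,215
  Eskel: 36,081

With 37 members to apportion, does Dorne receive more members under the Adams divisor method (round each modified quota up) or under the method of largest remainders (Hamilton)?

Hamilton

Adams: Arden 2, Brisco 3, Carrow 8, Dorne 18, Eskel 6.
Hamilton: Arden 2, Brisco 2, Carrow 8, Dorne 19, Eskel 6.
Dorne gets 18 under Adams and 19 under Hamilton.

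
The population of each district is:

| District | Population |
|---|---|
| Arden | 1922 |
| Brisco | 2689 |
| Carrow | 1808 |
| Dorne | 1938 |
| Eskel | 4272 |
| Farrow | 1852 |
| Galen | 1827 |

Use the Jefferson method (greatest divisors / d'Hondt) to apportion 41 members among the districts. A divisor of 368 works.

With modified divisor 368: modified quotas Arden 5.223, Brisco 7.307, Carrow 4.913, Dorne 5.266, Eskel 11.609, Farrow 5.033, Galen 4.965.
Rounding down: Arden 5, Brisco 7, Carrow 4, Dorne 5, Eskel 11, Farrow 5, Galen 4 (total 41).

Arden=5, Brisco=7, Carrow=4, Dorne=5, Eskel=11, Farrow=5, Galen=4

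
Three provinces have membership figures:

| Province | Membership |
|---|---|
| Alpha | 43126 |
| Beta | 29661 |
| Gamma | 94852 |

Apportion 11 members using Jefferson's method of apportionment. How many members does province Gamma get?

6

Standard divisor 167639/11 ≈ 15239.909; standard quotas: Alpha 2.830, Beta 1.946, Gamma 6.224.
Rounding down gives 2, 1, 6 = 9 seats, so the divisor must be adjusted.
With modified divisor 14000: modified quotas Alpha 3.080, Beta 2.119, Gamma 6.775.
Rounding down: Alpha 3, Beta 2, Gamma 6 (total 11).
Gamma receives 6.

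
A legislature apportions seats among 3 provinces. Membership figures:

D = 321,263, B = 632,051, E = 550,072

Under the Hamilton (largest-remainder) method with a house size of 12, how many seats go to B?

Standard divisor: 1503386 ÷ 12 ≈ 125282.167.
Standard quotas: D 2.5643, B 5.0450, E 4.3907.
Lower quotas: D 2, B 5, E 4 (sum 11, leaving 1 seat).
Remainders in descending order: D 0.5643, E 0.3907, B 0.0450.
The surplus seat goes to D.
B receives 5.

5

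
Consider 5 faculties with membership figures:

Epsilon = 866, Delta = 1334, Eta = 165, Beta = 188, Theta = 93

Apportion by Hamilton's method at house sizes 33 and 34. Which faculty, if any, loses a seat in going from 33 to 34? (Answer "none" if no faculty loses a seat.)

none

At 33 seats: Epsilon 11, Delta 17, Eta 2, Beta 2, Theta 1.
At 34 seats: Epsilon 11, Delta 17, Eta 2, Beta 3, Theta 1.
No faculty's allocation decreased.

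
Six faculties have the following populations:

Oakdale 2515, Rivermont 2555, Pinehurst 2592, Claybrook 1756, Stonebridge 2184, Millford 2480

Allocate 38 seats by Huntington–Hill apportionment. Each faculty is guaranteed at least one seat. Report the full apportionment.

With divisor 385: modified quotas Oakdale 6.532, Rivermont 6.636, Pinehurst 6.732, Claybrook 4.561, Stonebridge 5.673, Millford 6.442.
Geometric-mean thresholds: Oakdale √(6·7)=6.481, Rivermont √(6·7)=6.481, Pinehurst √(6·7)=6.481, Claybrook √(4·5)=4.472, Stonebridge √(5·6)=5.477, Millford √(6·7)=6.481.
Each quota rounded against its threshold gives Oakdale 7, Rivermont 7, Pinehurst 7, Claybrook 5, Stonebridge 6, Millford 6 (total 38).

Oakdale=7, Rivermont=7, Pinehurst=7, Claybrook=5, Stonebridge=6, Millford=6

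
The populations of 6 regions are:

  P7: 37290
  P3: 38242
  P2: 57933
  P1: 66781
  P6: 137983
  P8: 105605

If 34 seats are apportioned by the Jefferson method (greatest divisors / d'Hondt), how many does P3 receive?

3

Standard divisor 443834/34 ≈ 13053.941; standard quotas: P7 2.857, P3 2.930, P2 4.438, P1 5.116, P6 10.570, P8 8.090.
Rounding down gives 2, 2, 4, 5, 10, 8 = 31 seats, so the divisor must be adjusted.
With modified divisor 12100: modified quotas P7 3.082, P3 3.160, P2 4.788, P1 5.519, P6 11.404, P8 8.728.
Rounding down: P7 3, P3 3, P2 4, P1 5, P6 11, P8 8 (total 34).
P3 receives 3.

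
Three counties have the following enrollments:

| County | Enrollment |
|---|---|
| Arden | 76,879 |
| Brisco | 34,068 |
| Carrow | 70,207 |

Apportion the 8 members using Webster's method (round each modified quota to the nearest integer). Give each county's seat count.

Standard divisor 181154/8 ≈ 22644.25; standard quotas: Arden 3.395, Brisco 1.504, Carrow 3.100.
Rounding to the nearest integer gives Arden 3, Brisco 2, Carrow 3 — total 8, matching the house size, so no adjustment is needed.

Arden 3, Brisco 2, Carrow 3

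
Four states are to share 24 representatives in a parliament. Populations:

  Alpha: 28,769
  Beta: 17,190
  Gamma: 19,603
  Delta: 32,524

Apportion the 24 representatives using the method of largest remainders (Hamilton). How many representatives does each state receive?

Alpha: 7, Beta: 4, Gamma: 5, Delta: 8

Standard divisor: 98086 ÷ 24 ≈ 4086.917.
Standard quotas: Alpha 7.0393, Beta 4.2061, Gamma 4.7965, Delta 7.9581.
Lower quotas: Alpha 7, Beta 4, Gamma 4, Delta 7 (sum 22, leaving 2 seats).
Remainders in descending order: Delta 0.9581, Gamma 0.7965, Beta 0.2061, Alpha 0.0393.
The surplus seats go to Delta, Gamma.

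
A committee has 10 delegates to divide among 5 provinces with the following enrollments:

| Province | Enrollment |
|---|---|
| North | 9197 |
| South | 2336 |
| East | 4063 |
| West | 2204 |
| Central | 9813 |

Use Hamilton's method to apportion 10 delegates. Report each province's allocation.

The standard divisor is 27613/10 ≈ 2761.3.
Standard quotas: North 3.3307, South 0.8460, East 1.4714, West 0.7982, Central 3.5538.
Lower quotas: North 3, South 0, East 1, West 0, Central 3 (sum 7, leaving 3 seats).
Remainders in descending order: South 0.8460, West 0.7982, Central 0.5538, East 0.4714, North 0.3307.
The surplus seats go to South, West, Central.

North: 3; South: 1; East: 1; West: 1; Central: 4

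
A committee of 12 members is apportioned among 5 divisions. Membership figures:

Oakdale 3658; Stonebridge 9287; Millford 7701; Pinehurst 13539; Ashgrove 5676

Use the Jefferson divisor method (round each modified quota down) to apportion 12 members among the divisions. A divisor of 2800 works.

Oakdale 1, Stonebridge 3, Millford 2, Pinehurst 4, Ashgrove 2

With modified divisor 2800: modified quotas Oakdale 1.306, Stonebridge 3.317, Millford 2.750, Pinehurst 4.835, Ashgrove 2.027.
Rounding down: Oakdale 1, Stonebridge 3, Millford 2, Pinehurst 4, Ashgrove 2 (total 12).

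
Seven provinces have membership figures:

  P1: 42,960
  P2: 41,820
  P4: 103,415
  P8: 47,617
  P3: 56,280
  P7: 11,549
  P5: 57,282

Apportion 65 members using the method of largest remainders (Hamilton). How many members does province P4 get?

Total 360923; standard divisor 360923/65 ≈ 5552.662.
Standard quotas: P1 7.7368, P2 7.5315, P4 18.6244, P8 8.5755, P3 10.1357, P7 2.0799, P5 10.3161.
Lower quotas: P1 7, P2 7, P4 18, P8 8, P3 10, P7 2, P5 10 (sum 62, leaving 3 seats).
Remainders in descending order: P1 0.7368, P4 0.6244, P8 0.5755, P2 0.5315, P5 0.3161, P3 0.1357, P7 0.0799.
The surplus seats go to P1, P4, P8.
P4 receives 19.

19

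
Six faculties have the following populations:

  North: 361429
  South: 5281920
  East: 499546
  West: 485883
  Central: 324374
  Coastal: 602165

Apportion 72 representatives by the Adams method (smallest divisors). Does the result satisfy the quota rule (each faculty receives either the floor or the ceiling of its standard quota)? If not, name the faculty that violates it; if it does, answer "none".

South

Standard quotas: North 3.444, South 50.335, East 4.761, West 4.630, Central 3.091, Coastal 5.738.
Adams allocation: North 4, South 49, East 5, West 5, Central 3, Coastal 6.
South has quota 50.335 (lower 50, upper 51) but receives 49 — outside the quota interval.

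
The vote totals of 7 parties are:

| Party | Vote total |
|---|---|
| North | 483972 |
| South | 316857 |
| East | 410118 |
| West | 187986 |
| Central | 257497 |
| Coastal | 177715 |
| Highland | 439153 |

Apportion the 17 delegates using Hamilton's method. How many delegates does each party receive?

North: 4, South: 2, East: 3, West: 2, Central: 2, Coastal: 1, Highland: 3

Total 2273298; standard divisor 2273298/17 ≈ 133723.412.
Standard quotas: North 3.6192, South 2.3695, East 3.0669, West 1.4058, Central 1.9256, Coastal 1.3290, Highland 3.2840.
Lower quotas: North 3, South 2, East 3, West 1, Central 1, Coastal 1, Highland 3 (sum 14, leaving 3 seats).
Remainders in descending order: Central 0.9256, North 0.6192, West 0.4058, South 0.3695, Coastal 0.3290, Highland 0.2840, East 0.0669.
Largest remainders: Central, North, West receive the extra seats.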